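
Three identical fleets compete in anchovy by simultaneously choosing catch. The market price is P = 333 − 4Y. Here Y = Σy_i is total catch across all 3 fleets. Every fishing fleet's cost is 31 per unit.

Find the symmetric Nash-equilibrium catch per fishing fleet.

18.875

A representative fishing fleet's profit is π_i = y_i(333 − 4Y) − 31y_i, with Y = y_i + Σ_{j≠i} y_j.
First-order condition: 302 − 8y_i − 4Σ_{j≠i} y_j = 0.
In a symmetric equilibrium every fishing fleet chooses the same y, so Σ_{j≠i} y_j = 2y. The condition becomes 302 − 16y = 0, giving y = 302/16 = 18.875.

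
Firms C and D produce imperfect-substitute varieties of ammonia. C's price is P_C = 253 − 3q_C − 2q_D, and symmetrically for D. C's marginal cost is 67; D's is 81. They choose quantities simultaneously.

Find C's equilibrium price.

Firm C's profit: π = q_C(253 − 3q_C − 2q_D) − 67q_C.
∂π/∂q_C = 186 − 6q_C − 2q_D = 0 ⇒ q_C = 31 − (1/3)q_D.
Similarly q_D = 86/3 − (1/3)q_C.
Solving the two reaction functions simultaneously: (1 − (−1/3)(−1/3))q_C = 31 − (1/3)·(86/3), so (8/9)q_C = 193/9 and q_C = 24.125.
Then q_D = 86/3 − (1/3)·24.125 = 20.625.
P_C = 253 − 3·24.125 − 2·20.625 = 139.375.

139.375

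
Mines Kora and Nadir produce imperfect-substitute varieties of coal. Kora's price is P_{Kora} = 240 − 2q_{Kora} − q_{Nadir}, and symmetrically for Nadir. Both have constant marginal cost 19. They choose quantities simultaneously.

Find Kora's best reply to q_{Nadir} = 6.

53.75

Mine Kora's profit: π = q_{Kora}(240 − 2q_{Kora} − q_{Nadir}) − 19q_{Kora}.
∂π/∂q_{Kora} = 221 − 4q_{Kora} − q_{Nadir} = 0 ⇒ q_{Kora} = 55.25 − 0.25q_{Nadir}.
At q_{Nadir} = 6: q_{Kora} = 55.25 − 0.25·6 = 53.75.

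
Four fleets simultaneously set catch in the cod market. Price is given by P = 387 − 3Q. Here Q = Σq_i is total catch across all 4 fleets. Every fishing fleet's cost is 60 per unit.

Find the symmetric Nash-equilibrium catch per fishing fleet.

A representative fishing fleet's profit is π_i = q_i(387 − 3Q) − 60q_i, with Q = q_i + Σ_{j≠i} q_j.
First-order condition: 327 − 6q_i − 3Σ_{j≠i} q_j = 0.
In a symmetric equilibrium every fishing fleet chooses the same q, so Σ_{j≠i} q_j = 3q. The condition becomes 327 − 15q = 0, giving q = 327/15 = 21.8.

21.8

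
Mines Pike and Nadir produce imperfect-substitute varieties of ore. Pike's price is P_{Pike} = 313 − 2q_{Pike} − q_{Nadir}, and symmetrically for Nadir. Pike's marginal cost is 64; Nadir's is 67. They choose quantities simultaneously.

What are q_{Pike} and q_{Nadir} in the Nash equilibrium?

50, 49

Mine Pike's profit: π = q_{Pike}(313 − 2q_{Pike} − q_{Nadir}) − 64q_{Pike}.
∂π/∂q_{Pike} = 249 − 4q_{Pike} − q_{Nadir} = 0 ⇒ q_{Pike} = 62.25 − 0.25q_{Nadir}.
Similarly q_{Nadir} = 61.5 − 0.25q_{Pike}.
Substituting the second reaction function into the first: q_{Pike} = 62.25 − 0.25(61.5 − 0.25q_{Pike}), which gives 0.9375q_{Pike} = 46.875 ⇒ q_{Pike} = 50.
Then q_{Nadir} = 61.5 − 0.25·50 = 49.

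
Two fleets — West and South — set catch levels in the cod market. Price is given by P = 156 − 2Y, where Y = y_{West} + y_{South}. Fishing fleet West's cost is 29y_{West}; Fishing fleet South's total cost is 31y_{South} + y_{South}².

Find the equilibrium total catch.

Fishing fleet West's profit: π = y_{West}(156 − 2(y_{West} + y_{South})) − 29y_{West}.
∂π/∂y_{West} = 127 − 4y_{West} − 2y_{South} = 0, so y_{West} = 31.75 − 0.5y_{South}.
For South: ∂π/∂y_{South} = 125 − 6y_{South} − 2y_{West} = 0 ⇒ y_{South} = 125/6 − (1/3)y_{West}.
Substituting the second reaction function into the first: y_{West} = 31.75 − 0.5(125/6 − (1/3)y_{West}), which gives (5/6)y_{West} = 64/3 ⇒ y_{West} = 25.6.
Then y_{South} = 125/6 − (1/3)·25.6 = 12.3.
Total catch: 25.6 + 12.3 = 37.9.

37.9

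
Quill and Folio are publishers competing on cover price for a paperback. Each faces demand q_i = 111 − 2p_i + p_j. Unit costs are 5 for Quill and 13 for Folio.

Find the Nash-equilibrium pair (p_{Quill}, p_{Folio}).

Quill's profit: π = (p_{Quill} − 5)(111 − 2p_{Quill} + p_{Folio}).
∂π/∂p_{Quill} = 121 − 4p_{Quill} + p_{Folio} = 0 ⇒ p_{Quill} = 30.25 + 0.25p_{Folio}.
Similarly p_{Folio} = 34.25 + 0.25p_{Quill}.
Solving the two reaction functions simultaneously: (1 − (0.25)(0.25))p_{Quill} = 30.25 + 0.25·34.25, so 0.9375p_{Quill} = 38.8125 and p_{Quill} = 41.4.
Then p_{Folio} = 34.25 + 0.25·41.4 = 44.6.

41.4, 44.6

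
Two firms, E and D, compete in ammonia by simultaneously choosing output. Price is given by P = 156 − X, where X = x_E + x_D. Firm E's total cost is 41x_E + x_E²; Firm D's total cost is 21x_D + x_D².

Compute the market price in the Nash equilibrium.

106

Firm E's profit: π = x_E(156 − (x_E + x_D)) − 41x_E − x_E².
∂π/∂x_E = 115 − 4x_E − x_D = 0, so x_E = 28.75 − 0.25x_D.
By the same steps for D: x_D = 33.75 − 0.25x_E.
Substituting the second reaction function into the first: x_E = 28.75 − 0.25(33.75 − 0.25x_E), which gives 0.9375x_E = 20.3125 ⇒ x_E = 65/3.
Then x_D = 33.75 − 0.25·(65/3) = 85/3.
Equilibrium price: P = 156 − 50 = 106.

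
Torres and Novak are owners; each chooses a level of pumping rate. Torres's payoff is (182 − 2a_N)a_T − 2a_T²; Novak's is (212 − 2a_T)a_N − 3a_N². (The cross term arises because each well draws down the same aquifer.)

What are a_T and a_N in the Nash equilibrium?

33.4, 24.2

Expanding Torres's payoff: 182a_T − 2a_Na_T − 2a_T².
∂π/∂a_T = 182 − 2a_N − 4a_T = 0, so a_T = 45.5 − 0.5a_N.
Likewise for Novak: a_N = 106/3 − (1/3)a_T.
Substituting the second reaction function into the first: a_T = 45.5 − 0.5(106/3 − (1/3)a_T), which gives (5/6)a_T = 167/6 ⇒ a_T = 33.4.
Then a_N = 106/3 − (1/3)·33.4 = 24.2.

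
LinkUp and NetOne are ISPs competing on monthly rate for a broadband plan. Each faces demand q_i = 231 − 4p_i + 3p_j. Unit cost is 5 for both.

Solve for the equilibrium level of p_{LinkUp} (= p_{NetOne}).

50.2

LinkUp's profit: π = (p_{LinkUp} − 5)(231 − 4p_{LinkUp} + 3p_{NetOne}).
∂π/∂p_{LinkUp} = 251 − 8p_{LinkUp} + 3p_{NetOne} = 0 ⇒ p_{LinkUp} = 31.375 + 0.375p_{NetOne}.
By symmetry p_{NetOne} = p_{LinkUp}; substituting into the reaction function, 0.625p_{LinkUp} = 31.375 and p_{LinkUp} = 50.2.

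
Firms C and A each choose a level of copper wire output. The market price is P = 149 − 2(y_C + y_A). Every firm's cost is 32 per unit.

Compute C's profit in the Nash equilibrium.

760.5

Firm C's profit: π = y_C(149 − 2(y_C + y_A)) − 32y_C.
∂π/∂y_C = 117 − 4y_C − 2y_A = 0, so y_C = 29.25 − 0.5y_A.
Setting y_C = y_A in the reaction function: y_C = 29.25 − 0.5y_C, so y_C = 29.25 / 1.5 = 19.5.
Price P = 149 − 2·39 = 71.
C's profit: (71 − 32)·19.5 = 760.5.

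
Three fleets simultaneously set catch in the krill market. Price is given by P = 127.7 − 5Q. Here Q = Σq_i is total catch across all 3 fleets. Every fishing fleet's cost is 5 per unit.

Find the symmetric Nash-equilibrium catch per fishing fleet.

6.135

A representative fishing fleet's profit is π_i = q_i(127.7 − 5Q) − 5q_i, with Q = q_i + Σ_{j≠i} q_j.
First-order condition: 122.7 − 10q_i − 5Σ_{j≠i} q_j = 0.
In a symmetric equilibrium every fishing fleet chooses the same q, so Σ_{j≠i} q_j = 2q. The condition becomes 122.7 − 20q = 0, giving q = 122.7/20 = 6.135.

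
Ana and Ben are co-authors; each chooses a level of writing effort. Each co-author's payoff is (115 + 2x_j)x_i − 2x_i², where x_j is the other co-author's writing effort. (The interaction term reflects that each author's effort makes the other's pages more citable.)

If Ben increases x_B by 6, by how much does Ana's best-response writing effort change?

3

Ana's payoff is (115 + 2x_B)x_A − 2x_A².
∂π/∂x_A = 115 + 2x_B − 4x_A = 0, so x_A = 28.75 + 0.5x_B.
The reaction-function slope is 0.5, so a 6-unit rise in x_B moves x_A by 0.5 × 6 = 3. Ana's best response rises — the actions are strategic complements.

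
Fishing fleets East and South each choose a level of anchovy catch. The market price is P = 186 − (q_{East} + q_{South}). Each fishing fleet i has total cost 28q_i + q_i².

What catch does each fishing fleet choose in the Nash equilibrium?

Fishing fleet East's profit: π = q_{East}(186 − (q_{East} + q_{South})) − 28q_{East} − q_{East}².
∂π/∂q_{East} = 158 − 4q_{East} − q_{South} = 0, so q_{East} = 39.5 − 0.25q_{South}.
Setting q_{East} = q_{South} in the reaction function: q_{East} = 39.5 − 0.25q_{East}, so q_{East} = 39.5 / 1.25 = 31.6.

31.6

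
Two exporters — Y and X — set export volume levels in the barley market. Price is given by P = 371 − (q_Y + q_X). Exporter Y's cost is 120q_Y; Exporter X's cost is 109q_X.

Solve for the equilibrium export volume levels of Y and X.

Exporter Y's profit: π = q_Y(371 − (q_Y + q_X)) − 120q_Y.
∂π/∂q_Y = 251 − 2q_Y − q_X = 0, so q_Y = 125.5 − 0.5q_X.
By the same steps for X: q_X = 131 − 0.5q_Y.
Solving the two reaction functions simultaneously: (1 − (−0.5)(−0.5))q_Y = 125.5 − 0.5·131, so 0.75q_Y = 60 and q_Y = 80.
Then q_X = 131 − 0.5·80 = 91.

80, 91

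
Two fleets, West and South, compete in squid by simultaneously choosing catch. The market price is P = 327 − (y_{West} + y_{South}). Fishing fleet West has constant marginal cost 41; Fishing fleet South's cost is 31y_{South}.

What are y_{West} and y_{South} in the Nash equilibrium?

Fishing fleet West's profit: π = y_{West}(327 − (y_{West} + y_{South})) − 41y_{West}.
∂π/∂y_{West} = 286 − 2y_{West} − y_{South} = 0, so y_{West} = 143 − 0.5y_{South}.
By the same steps for South: y_{South} = 148 − 0.5y_{West}.
Plugging y_{South} into West's best response: y_{West} = 143 − 0.5(148 − 0.5y_{West}) ⇒ 0.75y_{West} = 69, so y_{West} = 92.
Then y_{South} = 148 − 0.5·92 = 102.

92, 102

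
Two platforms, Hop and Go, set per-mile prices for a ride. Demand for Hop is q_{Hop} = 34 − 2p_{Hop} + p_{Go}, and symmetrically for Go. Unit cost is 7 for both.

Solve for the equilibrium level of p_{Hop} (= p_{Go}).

16

Hop's profit: π = (p_{Hop} − 7)(34 − 2p_{Hop} + p_{Go}).
∂π/∂p_{Hop} = 48 − 4p_{Hop} + p_{Go} = 0 ⇒ p_{Hop} = 12 + 0.25p_{Go}.
The game is symmetric, so in equilibrium p_{Go} = p_{Hop}: the reaction function gives 0.75p_{Hop} = 12, hence p_{Hop} = 16.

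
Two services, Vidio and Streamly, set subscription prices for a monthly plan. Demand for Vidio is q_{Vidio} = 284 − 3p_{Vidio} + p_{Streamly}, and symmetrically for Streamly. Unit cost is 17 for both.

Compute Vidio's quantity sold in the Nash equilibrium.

Vidio's profit: π = (p_{Vidio} − 17)(284 − 3p_{Vidio} + p_{Streamly}).
∂π/∂p_{Vidio} = 335 − 6p_{Vidio} + p_{Streamly} = 0 ⇒ p_{Vidio} = 335/6 + (1/6)p_{Streamly}.
By symmetry p_{Streamly} = p_{Vidio}; substituting into the reaction function, (5/6)p_{Vidio} = 335/6 and p_{Vidio} = 67.
q_{Vidio} = 284 − 3·67 + 67 = 150.

150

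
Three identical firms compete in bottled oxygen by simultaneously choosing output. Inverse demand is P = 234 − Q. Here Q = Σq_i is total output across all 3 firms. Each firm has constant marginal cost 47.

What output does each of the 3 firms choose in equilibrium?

46.75

A representative firm's profit is π_i = q_i(234 − Q) − 47q_i, with Q = q_i + Σ_{j≠i} q_j.
First-order condition: 187 − 2q_i − Σ_{j≠i} q_j = 0.
With identical firms, set every q_j = q: then 187 − 2q − 2q = 0, i.e. q = 187/4 = 46.75.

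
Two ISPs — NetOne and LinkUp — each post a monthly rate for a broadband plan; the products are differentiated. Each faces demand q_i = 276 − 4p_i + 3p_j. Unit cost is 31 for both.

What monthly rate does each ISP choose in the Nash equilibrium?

80

NetOne's profit: π = (p_{NetOne} − 31)(276 − 4p_{NetOne} + 3p_{LinkUp}).
∂π/∂p_{NetOne} = 400 − 8p_{NetOne} + 3p_{LinkUp} = 0 ⇒ p_{NetOne} = 50 + 0.375p_{LinkUp}.
The game is symmetric, so in equilibrium p_{LinkUp} = p_{NetOne}: the reaction function gives 0.625p_{NetOne} = 50, hence p_{NetOne} = 80.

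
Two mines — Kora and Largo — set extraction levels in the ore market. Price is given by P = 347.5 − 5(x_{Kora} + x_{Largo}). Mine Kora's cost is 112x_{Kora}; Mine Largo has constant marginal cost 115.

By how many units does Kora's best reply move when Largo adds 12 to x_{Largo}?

Mine Kora's profit: π = x_{Kora}(347.5 − 5(x_{Kora} + x_{Largo})) − 112x_{Kora}.
∂π/∂x_{Kora} = 235.5 − 10x_{Kora} − 5x_{Largo} = 0, so x_{Kora} = 23.55 − 0.5x_{Largo}.
The reaction-function slope is −0.5, so a 12-unit rise in x_{Largo} moves x_{Kora} by −0.5 × 12 = −6. Kora's best response falls — the actions are strategic substitutes.

-6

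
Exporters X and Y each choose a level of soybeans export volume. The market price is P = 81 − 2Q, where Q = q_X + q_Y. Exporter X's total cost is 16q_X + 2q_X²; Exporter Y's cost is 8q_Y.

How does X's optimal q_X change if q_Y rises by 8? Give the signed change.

Exporter X's profit: π = q_X(81 − 2(q_X + q_Y)) − 16q_X − 2q_X².
∂π/∂q_X = 65 − 8q_X − 2q_Y = 0, so q_X = 8.125 − 0.25q_Y.
The reaction-function slope is −0.25, so an 8-unit rise in q_Y moves q_X by −0.25 × 8 = −2. X's best response falls — the actions are strategic substitutes.

-2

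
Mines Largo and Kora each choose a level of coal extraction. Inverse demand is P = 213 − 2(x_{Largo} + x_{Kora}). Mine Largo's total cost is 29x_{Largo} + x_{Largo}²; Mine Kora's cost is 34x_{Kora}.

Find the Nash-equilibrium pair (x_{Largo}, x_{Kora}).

18.9, 35.3

Mine Largo's profit: π = x_{Largo}(213 − 2(x_{Largo} + x_{Kora})) − 29x_{Largo} − x_{Largo}².
∂π/∂x_{Largo} = 184 − 6x_{Largo} − 2x_{Kora} = 0, so x_{Largo} = 92/3 − (1/3)x_{Kora}.
For Kora: ∂π/∂x_{Kora} = 179 − 4x_{Kora} − 2x_{Largo} = 0 ⇒ x_{Kora} = 44.75 − 0.5x_{Largo}.
Solving the two reaction functions simultaneously: (1 − (−1/3)(−0.5))x_{Largo} = 92/3 − (1/3)·44.75, so (5/6)x_{Largo} = 15.75 and x_{Largo} = 18.9.
Then x_{Kora} = 44.75 − 0.5·18.9 = 35.3.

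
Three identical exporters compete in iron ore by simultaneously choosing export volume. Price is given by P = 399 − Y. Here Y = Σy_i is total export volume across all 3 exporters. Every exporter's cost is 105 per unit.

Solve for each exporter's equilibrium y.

A representative exporter's profit is π_i = y_i(399 − Y) − 105y_i, with Y = y_i + Σ_{j≠i} y_j.
First-order condition: 294 − 2y_i − Σ_{j≠i} y_j = 0.
With identical exporters, set every y_j = y: then 294 − 2y − 2y = 0, i.e. y = 294/4 = 73.5.

73.5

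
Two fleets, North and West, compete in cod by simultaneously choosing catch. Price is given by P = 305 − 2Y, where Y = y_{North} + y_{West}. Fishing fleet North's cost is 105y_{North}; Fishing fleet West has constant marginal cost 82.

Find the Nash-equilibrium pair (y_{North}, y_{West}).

29.5, 41

Fishing fleet North's profit: π = y_{North}(305 − 2(y_{North} + y_{West})) − 105y_{North}.
∂π/∂y_{North} = 200 − 4y_{North} − 2y_{West} = 0, so y_{North} = 50 − 0.5y_{West}.
By the same steps for West: y_{West} = 55.75 − 0.5y_{North}.
Solving the two reaction functions simultaneously: (1 − (−0.5)(−0.5))y_{North} = 50 − 0.5·55.75, so 0.75y_{North} = 22.125 and y_{North} = 29.5.
Then y_{West} = 55.75 − 0.5·29.5 = 41.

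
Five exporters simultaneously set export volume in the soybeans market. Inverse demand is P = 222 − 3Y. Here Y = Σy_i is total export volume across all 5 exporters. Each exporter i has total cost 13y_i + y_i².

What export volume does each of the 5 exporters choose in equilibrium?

10.45

A representative exporter's profit is π_i = y_i(222 − 3Y) − 13y_i − y_i², with Y = y_i + Σ_{j≠i} y_j.
First-order condition: 209 − 8y_i − 3Σ_{j≠i} y_j = 0.
In a symmetric equilibrium every exporter chooses the same y, so Σ_{j≠i} y_j = 4y. The condition becomes 209 − 20y = 0, giving y = 209/20 = 10.45.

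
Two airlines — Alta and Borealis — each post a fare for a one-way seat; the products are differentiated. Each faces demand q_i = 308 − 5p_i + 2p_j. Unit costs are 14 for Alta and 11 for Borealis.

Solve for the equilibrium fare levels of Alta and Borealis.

46.9375, 45.6875

Alta's profit: π = (p_{Alta} − 14)(308 − 5p_{Alta} + 2p_{Borealis}).
∂π/∂p_{Alta} = 378 − 10p_{Alta} + 2p_{Borealis} = 0 ⇒ p_{Alta} = 37.8 + 0.2p_{Borealis}.
Similarly p_{Borealis} = 36.3 + 0.2p_{Alta}.
Solving the two reaction functions simultaneously: (1 − (0.2)(0.2))p_{Alta} = 37.8 + 0.2·36.3, so 0.96p_{Alta} = 45.06 and p_{Alta} = 46.9375.
Then p_{Borealis} = 36.3 + 0.2·46.9375 = 45.6875.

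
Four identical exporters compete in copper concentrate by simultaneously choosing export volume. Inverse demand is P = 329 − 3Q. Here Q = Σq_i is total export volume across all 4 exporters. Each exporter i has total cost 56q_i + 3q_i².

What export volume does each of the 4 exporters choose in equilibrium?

13

A representative exporter's profit is π_i = q_i(329 − 3Q) − 56q_i − 3q_i², with Q = q_i + Σ_{j≠i} q_j.
First-order condition: 273 − 12q_i − 3Σ_{j≠i} q_j = 0.
Imposing symmetry (q_j = q for all j) turns Σ_{j≠i} q_j into 3q, so 273 = 21q and q = 13.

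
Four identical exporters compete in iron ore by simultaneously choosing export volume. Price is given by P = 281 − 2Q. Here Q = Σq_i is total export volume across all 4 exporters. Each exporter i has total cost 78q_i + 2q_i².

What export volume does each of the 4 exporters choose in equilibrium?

14.5

A representative exporter's profit is π_i = q_i(281 − 2Q) − 78q_i − 2q_i², with Q = q_i + Σ_{j≠i} q_j.
First-order condition: 203 − 8q_i − 2Σ_{j≠i} q_j = 0.
Imposing symmetry (q_j = q for all j) turns Σ_{j≠i} q_j into 3q, so 203 = 14q and q = 14.5.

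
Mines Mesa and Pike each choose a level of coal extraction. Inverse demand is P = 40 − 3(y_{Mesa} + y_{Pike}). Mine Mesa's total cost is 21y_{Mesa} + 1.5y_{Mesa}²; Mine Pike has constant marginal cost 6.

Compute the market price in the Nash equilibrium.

Mine Mesa's profit: π = y_{Mesa}(40 − 3(y_{Mesa} + y_{Pike})) − 21y_{Mesa} − 1.5y_{Mesa}².
∂π/∂y_{Mesa} = 19 − 9y_{Mesa} − 3y_{Pike} = 0, so y_{Mesa} = 19/9 − (1/3)y_{Pike}.
For Pike: ∂π/∂y_{Pike} = 34 − 6y_{Pike} − 3y_{Mesa} = 0 ⇒ y_{Pike} = 17/3 − 0.5y_{Mesa}.
Solving the two reaction functions simultaneously: (1 − (−1/3)(−0.5))y_{Mesa} = 19/9 − (1/3)·(17/3), so (5/6)y_{Mesa} = 2/9 and y_{Mesa} = 4/15.
Then y_{Pike} = 17/3 − 0.5·(4/15) = 83/15.
Equilibrium price: P = 40 − 3·5.8 = 22.6.

22.6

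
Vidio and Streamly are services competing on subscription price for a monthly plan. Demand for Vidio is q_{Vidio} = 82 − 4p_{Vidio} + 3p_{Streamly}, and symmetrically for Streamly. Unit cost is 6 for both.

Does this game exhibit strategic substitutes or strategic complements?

strategic complements

Vidio's profit: π = (p_{Vidio} − 6)(82 − 4p_{Vidio} + 3p_{Streamly}).
∂π/∂p_{Vidio} = 106 − 8p_{Vidio} + 3p_{Streamly} = 0 ⇒ p_{Vidio} = 13.25 + 0.375p_{Streamly}.
The best-response slope dp_{Vidio}/dp_{Streamly} = 0.375 > 0: the reaction function is upward-sloping, so the choices are strategic complements.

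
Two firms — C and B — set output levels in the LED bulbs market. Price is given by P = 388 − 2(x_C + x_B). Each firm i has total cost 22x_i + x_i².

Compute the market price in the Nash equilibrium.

Firm C's profit: π = x_C(388 − 2(x_C + x_B)) − 22x_C − x_C².
∂π/∂x_C = 366 − 6x_C − 2x_B = 0, so x_C = 61 − (1/3)x_B.
By symmetry x_B = x_C; substituting into the reaction function, (4/3)x_C = 61 and x_C = 45.75.
Equilibrium price: P = 388 − 2·91.5 = 205.

205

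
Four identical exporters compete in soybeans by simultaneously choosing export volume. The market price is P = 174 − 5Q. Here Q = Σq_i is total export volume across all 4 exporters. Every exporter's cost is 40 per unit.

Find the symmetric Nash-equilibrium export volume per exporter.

A representative exporter's profit is π_i = q_i(174 − 5Q) − 40q_i, with Q = q_i + Σ_{j≠i} q_j.
First-order condition: 134 − 10q_i − 5Σ_{j≠i} q_j = 0.
With identical exporters, set every q_j = q: then 134 − 10q − 15q = 0, i.e. q = 134/25 = 5.36.

5.36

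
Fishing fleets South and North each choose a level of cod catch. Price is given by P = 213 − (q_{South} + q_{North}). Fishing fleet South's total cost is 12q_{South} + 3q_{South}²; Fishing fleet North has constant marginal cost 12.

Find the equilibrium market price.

Fishing fleet South's profit: π = q_{South}(213 − (q_{South} + q_{North})) − 12q_{South} − 3q_{South}².
∂π/∂q_{South} = 201 − 8q_{South} − q_{North} = 0, so q_{South} = 25.125 − 0.125q_{North}.
For North: ∂π/∂q_{North} = 201 − 2q_{North} − q_{South} = 0 ⇒ q_{North} = 100.5 − 0.5q_{South}.
Substituting the second reaction function into the first: q_{South} = 25.125 − 0.125(100.5 − 0.5q_{South}), which gives 0.9375q_{South} = 12.5625 ⇒ q_{South} = 13.4.
Then q_{North} = 100.5 − 0.5·13.4 = 93.8.
Equilibrium price: P = 213 − 107.2 = 105.8.

105.8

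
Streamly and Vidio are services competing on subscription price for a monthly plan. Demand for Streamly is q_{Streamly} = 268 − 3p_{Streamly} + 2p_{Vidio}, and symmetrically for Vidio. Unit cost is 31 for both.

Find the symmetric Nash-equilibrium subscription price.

Streamly's profit: π = (p_{Streamly} − 31)(268 − 3p_{Streamly} + 2p_{Vidio}).
∂π/∂p_{Streamly} = 361 − 6p_{Streamly} + 2p_{Vidio} = 0 ⇒ p_{Streamly} = 361/6 + (1/3)p_{Vidio}.
The game is symmetric, so in equilibrium p_{Vidio} = p_{Streamly}: the reaction function gives (2/3)p_{Streamly} = 361/6, hence p_{Streamly} = 90.25.

90.25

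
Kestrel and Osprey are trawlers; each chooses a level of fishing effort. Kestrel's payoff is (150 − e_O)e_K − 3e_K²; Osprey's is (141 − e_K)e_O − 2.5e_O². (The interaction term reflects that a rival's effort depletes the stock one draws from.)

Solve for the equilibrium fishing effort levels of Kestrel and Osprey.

Expanding Kestrel's payoff: 150e_K − e_Oe_K − 3e_K².
∂π/∂e_K = 150 − e_O − 6e_K = 0, so e_K = 25 − (1/6)e_O.
Likewise for Osprey: e_O = 28.2 − 0.2e_K.
Substituting the second reaction function into the first: e_K = 25 − (1/6)(28.2 − 0.2e_K), which gives (29/30)e_K = 20.3 ⇒ e_K = 21.
Then e_O = 28.2 − 0.2·21 = 24.

21, 24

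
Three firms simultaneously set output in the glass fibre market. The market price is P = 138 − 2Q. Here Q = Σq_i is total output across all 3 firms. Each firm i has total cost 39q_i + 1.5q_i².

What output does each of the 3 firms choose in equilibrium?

A representative firm's profit is π_i = q_i(138 − 2Q) − 39q_i − 1.5q_i², with Q = q_i + Σ_{j≠i} q_j.
First-order condition: 99 − 7q_i − 2Σ_{j≠i} q_j = 0.
In a symmetric equilibrium every firm chooses the same q, so Σ_{j≠i} q_j = 2q. The condition becomes 99 − 11q = 0, giving q = 99/11 = 9.

9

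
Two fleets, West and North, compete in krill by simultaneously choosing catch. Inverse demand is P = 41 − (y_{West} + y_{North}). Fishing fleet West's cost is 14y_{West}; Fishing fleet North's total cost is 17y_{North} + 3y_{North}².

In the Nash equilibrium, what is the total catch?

Fishing fleet West's profit: π = y_{West}(41 − (y_{West} + y_{North})) − 14y_{West}.
∂π/∂y_{West} = 27 − 2y_{West} − y_{North} = 0, so y_{West} = 13.5 − 0.5y_{North}.
For North: ∂π/∂y_{North} = 24 − 8y_{North} − y_{West} = 0 ⇒ y_{North} = 3 − 0.125y_{West}.
Solving the two reaction functions simultaneously: (1 − (−0.5)(−0.125))y_{West} = 13.5 − 0.5·3, so 0.9375y_{West} = 12 and y_{West} = 12.8.
Then y_{North} = 3 − 0.125·12.8 = 1.4.
Total catch: 12.8 + 1.4 = 14.2.

14.2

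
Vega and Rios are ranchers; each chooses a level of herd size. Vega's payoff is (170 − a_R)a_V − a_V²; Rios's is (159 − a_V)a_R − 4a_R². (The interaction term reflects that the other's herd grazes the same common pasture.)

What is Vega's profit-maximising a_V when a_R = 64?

Expanding Vega's payoff: 170a_V − a_Ra_V − a_V².
∂π/∂a_V = 170 − a_R − 2a_V = 0, so a_V = 85 − 0.5a_R.
At a_R = 64: a_V = 85 − 0.5·64 = 53.

53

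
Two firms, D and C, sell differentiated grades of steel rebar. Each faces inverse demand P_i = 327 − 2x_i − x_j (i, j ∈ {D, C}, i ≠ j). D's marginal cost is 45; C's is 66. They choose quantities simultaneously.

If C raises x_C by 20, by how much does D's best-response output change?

Firm D's profit: π = x_D(327 − 2x_D − x_C) − 45x_D.
∂π/∂x_D = 282 − 4x_D − x_C = 0 ⇒ x_D = 70.5 − 0.25x_C.
The reaction-function slope is −0.25, so a 20-unit rise in x_C moves x_D by −0.25 × 20 = −5. D's best response falls — the actions are strategic substitutes.

-5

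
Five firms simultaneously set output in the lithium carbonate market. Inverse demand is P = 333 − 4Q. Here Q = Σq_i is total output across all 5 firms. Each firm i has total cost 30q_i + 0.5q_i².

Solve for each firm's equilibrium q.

A representative firm's profit is π_i = q_i(333 − 4Q) − 30q_i − 0.5q_i², with Q = q_i + Σ_{j≠i} q_j.
First-order condition: 303 − 9q_i − 4Σ_{j≠i} q_j = 0.
In a symmetric equilibrium every firm chooses the same q, so Σ_{j≠i} q_j = 4q. The condition becomes 303 − 25q = 0, giving q = 303/25 = 12.12.

12.12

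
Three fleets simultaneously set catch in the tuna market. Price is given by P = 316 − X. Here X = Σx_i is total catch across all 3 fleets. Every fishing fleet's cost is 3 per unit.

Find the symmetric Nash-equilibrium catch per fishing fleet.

A representative fishing fleet's profit is π_i = x_i(316 − X) − 3x_i, with X = x_i + Σ_{j≠i} x_j.
First-order condition: 313 − 2x_i − Σ_{j≠i} x_j = 0.
In a symmetric equilibrium every fishing fleet chooses the same x, so Σ_{j≠i} x_j = 2x. The condition becomes 313 − 4x = 0, giving x = 313/4 = 78.25.

78.25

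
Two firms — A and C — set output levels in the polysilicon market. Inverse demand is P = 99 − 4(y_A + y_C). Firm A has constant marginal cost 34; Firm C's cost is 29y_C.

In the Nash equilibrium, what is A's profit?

Firm A's profit: π = y_A(99 − 4(y_A + y_C)) − 34y_A.
∂π/∂y_A = 65 − 8y_A − 4y_C = 0, so y_A = 8.125 − 0.5y_C.
By the same steps for C: y_C = 8.75 − 0.5y_A.
Substituting the second reaction function into the first: y_A = 8.125 − 0.5(8.75 − 0.5y_A), which gives 0.75y_A = 3.75 ⇒ y_A = 5.
Then y_C = 8.75 − 0.5·5 = 6.25.
Price P = 99 − 4·11.25 = 54.
A's profit: (54 − 34)·5 = 100.

100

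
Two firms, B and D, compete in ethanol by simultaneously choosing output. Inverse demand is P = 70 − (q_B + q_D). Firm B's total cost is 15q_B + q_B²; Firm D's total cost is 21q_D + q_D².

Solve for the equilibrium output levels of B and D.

Firm B's profit: π = q_B(70 − (q_B + q_D)) − 15q_B − q_B².
∂π/∂q_B = 55 − 4q_B − q_D = 0, so q_B = 13.75 − 0.25q_D.
By the same steps for D: q_D = 12.25 − 0.25q_B.
Plugging q_D into B's best response: q_B = 13.75 − 0.25(12.25 − 0.25q_B) ⇒ 0.9375q_B = 10.6875, so q_B = 11.4.
Then q_D = 12.25 − 0.25·11.4 = 9.4.

11.4, 9.4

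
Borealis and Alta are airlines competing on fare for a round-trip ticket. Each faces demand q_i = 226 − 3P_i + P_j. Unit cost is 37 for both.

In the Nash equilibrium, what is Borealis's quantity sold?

Borealis's profit: π = (P_{Borealis} − 37)(226 − 3P_{Borealis} + P_{Alta}).
∂π/∂P_{Borealis} = 337 − 6P_{Borealis} + P_{Alta} = 0 ⇒ P_{Borealis} = 337/6 + (1/6)P_{Alta}.
By symmetry P_{Alta} = P_{Borealis}; substituting into the reaction function, (5/6)P_{Borealis} = 337/6 and P_{Borealis} = 67.4.
q_{Borealis} = 226 − 3·67.4 + 67.4 = 91.2.

91.2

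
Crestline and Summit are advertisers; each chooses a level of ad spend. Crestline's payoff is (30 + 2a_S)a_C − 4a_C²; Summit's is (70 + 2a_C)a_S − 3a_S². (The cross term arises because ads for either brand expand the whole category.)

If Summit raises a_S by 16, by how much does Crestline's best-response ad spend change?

Expanding Crestline's payoff: 30a_C + 2a_Sa_C − 4a_C².
∂π/∂a_C = 30 + 2a_S − 8a_C = 0, so a_C = 3.75 + 0.25a_S.
The reaction-function slope is 0.25, so a 16-unit rise in a_S moves a_C by 0.25 × 16 = 4. Crestline's best response rises — the actions are strategic complements.

4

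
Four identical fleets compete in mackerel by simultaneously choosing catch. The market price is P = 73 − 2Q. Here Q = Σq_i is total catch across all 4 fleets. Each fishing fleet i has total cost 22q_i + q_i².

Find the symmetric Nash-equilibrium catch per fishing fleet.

A representative fishing fleet's profit is π_i = q_i(73 − 2Q) − 22q_i − q_i², with Q = q_i + Σ_{j≠i} q_j.
First-order condition: 51 − 6q_i − 2Σ_{j≠i} q_j = 0.
With identical fishing fleets, set every q_j = q: then 51 − 6q − 6q = 0, i.e. q = 51/12 = 4.25.

4.25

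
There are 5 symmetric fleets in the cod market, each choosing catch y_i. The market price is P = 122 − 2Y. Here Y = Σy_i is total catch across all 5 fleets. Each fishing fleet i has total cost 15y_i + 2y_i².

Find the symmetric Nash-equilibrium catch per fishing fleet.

6.6875

A representative fishing fleet's profit is π_i = y_i(122 − 2Y) − 15y_i − 2y_i², with Y = y_i + Σ_{j≠i} y_j.
First-order condition: 107 − 8y_i − 2Σ_{j≠i} y_j = 0.
With identical fishing fleets, set every y_j = y: then 107 − 8y − 8y = 0, i.e. y = 107/16 = 6.6875.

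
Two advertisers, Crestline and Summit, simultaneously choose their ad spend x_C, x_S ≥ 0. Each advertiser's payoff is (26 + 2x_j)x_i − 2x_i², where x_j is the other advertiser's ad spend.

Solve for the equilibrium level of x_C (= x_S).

Crestline's payoff is (26 + 2x_S)x_C − 2x_C².
∂π/∂x_C = 26 + 2x_S − 4x_C = 0, so x_C = 6.5 + 0.5x_S.
By symmetry x_S = x_C; substituting into the reaction function, 0.5x_C = 6.5 and x_C = 13.

13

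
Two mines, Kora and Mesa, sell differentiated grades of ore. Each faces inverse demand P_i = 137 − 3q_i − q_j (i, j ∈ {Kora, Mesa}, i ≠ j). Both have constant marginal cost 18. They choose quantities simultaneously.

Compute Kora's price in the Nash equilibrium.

Mine Kora's profit: π = q_{Kora}(137 − 3q_{Kora} − q_{Mesa}) − 18q_{Kora}.
∂π/∂q_{Kora} = 119 − 6q_{Kora} − q_{Mesa} = 0 ⇒ q_{Kora} = 119/6 − (1/6)q_{Mesa}.
Setting q_{Kora} = q_{Mesa} in the reaction function: q_{Kora} = 119/6 − (1/6)q_{Kora}, so q_{Kora} = (119/6) / (7/6) = 17.
P_{Kora} = 137 − 3·17 − 17 = 69.

69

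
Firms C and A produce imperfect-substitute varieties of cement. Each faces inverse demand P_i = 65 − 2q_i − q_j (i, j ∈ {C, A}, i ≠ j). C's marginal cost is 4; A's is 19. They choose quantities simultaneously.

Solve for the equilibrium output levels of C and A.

Firm C's profit: π = q_C(65 − 2q_C − q_A) − 4q_C.
∂π/∂q_C = 61 − 4q_C − q_A = 0 ⇒ q_C = 15.25 − 0.25q_A.
Similarly q_A = 11.5 − 0.25q_C.
Plugging q_A into C's best response: q_C = 15.25 − 0.25(11.5 − 0.25q_C) ⇒ 0.9375q_C = 12.375, so q_C = 13.2.
Then q_A = 11.5 − 0.25·13.2 = 8.2.

13.2, 8.2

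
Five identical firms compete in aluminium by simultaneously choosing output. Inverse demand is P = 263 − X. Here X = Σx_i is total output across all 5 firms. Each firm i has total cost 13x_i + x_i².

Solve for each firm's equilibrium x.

A representative firm's profit is π_i = x_i(263 − X) − 13x_i − x_i², with X = x_i + Σ_{j≠i} x_j.
First-order condition: 250 − 4x_i − Σ_{j≠i} x_j = 0.
In a symmetric equilibrium every firm chooses the same x, so Σ_{j≠i} x_j = 4x. The condition becomes 250 − 8x = 0, giving x = 250/8 = 31.25.

31.25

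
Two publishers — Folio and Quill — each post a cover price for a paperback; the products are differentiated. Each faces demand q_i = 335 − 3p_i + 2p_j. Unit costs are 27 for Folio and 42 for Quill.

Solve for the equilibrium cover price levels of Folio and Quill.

Folio's profit: π = (p_{Folio} − 27)(335 − 3p_{Folio} + 2p_{Quill}).
∂π/∂p_{Folio} = 416 − 6p_{Folio} + 2p_{Quill} = 0 ⇒ p_{Folio} = 208/3 + (1/3)p_{Quill}.
Similarly p_{Quill} = 461/6 + (1/3)p_{Folio}.
Plugging p_{Quill} into Folio's best response: p_{Folio} = 208/3 + (1/3)(461/6 + (1/3)p_{Folio}) ⇒ (8/9)p_{Folio} = 1709/18, so p_{Folio} = 106.8125.
Then p_{Quill} = 461/6 + (1/3)·106.8125 = 112.4375.

106.8125, 112.4375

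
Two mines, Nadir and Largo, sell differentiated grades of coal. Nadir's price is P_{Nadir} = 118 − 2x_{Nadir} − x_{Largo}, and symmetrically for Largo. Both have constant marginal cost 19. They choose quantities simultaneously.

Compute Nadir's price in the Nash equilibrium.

Mine Nadir's profit: π = x_{Nadir}(118 − 2x_{Nadir} − x_{Largo}) − 19x_{Nadir}.
∂π/∂x_{Nadir} = 99 − 4x_{Nadir} − x_{Largo} = 0 ⇒ x_{Nadir} = 24.75 − 0.25x_{Largo}.
The game is symmetric, so in equilibrium x_{Largo} = x_{Nadir}: the reaction function gives 1.25x_{Nadir} = 24.75, hence x_{Nadir} = 19.8.
P_{Nadir} = 118 − 2·19.8 − 19.8 = 58.6.

58.6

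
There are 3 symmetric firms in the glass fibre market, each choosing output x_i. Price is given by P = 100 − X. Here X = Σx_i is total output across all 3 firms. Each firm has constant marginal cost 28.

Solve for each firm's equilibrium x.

18

A representative firm's profit is π_i = x_i(100 − X) − 28x_i, with X = x_i + Σ_{j≠i} x_j.
First-order condition: 72 − 2x_i − Σ_{j≠i} x_j = 0.
Imposing symmetry (x_j = x for all j) turns Σ_{j≠i} x_j into 2x, so 72 = 4x and x = 18.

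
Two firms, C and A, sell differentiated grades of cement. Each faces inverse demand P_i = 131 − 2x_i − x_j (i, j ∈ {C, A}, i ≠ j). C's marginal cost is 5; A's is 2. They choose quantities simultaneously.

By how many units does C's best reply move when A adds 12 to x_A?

-3

Firm C's profit: π = x_C(131 − 2x_C − x_A) − 5x_C.
∂π/∂x_C = 126 − 4x_C − x_A = 0 ⇒ x_C = 31.5 − 0.25x_A.
The reaction-function slope is −0.25, so a 12-unit rise in x_A moves x_C by −0.25 × 12 = −3. C's best response falls — the actions are strategic substitutes.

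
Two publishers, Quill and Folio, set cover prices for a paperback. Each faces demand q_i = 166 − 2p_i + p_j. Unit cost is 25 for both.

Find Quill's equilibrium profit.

Quill's profit: π = (p_{Quill} − 25)(166 − 2p_{Quill} + p_{Folio}).
∂π/∂p_{Quill} = 216 − 4p_{Quill} + p_{Folio} = 0 ⇒ p_{Quill} = 54 + 0.25p_{Folio}.
The game is symmetric, so in equilibrium p_{Folio} = p_{Quill}: the reaction function gives 0.75p_{Quill} = 54, hence p_{Quill} = 72.
q_{Quill} = 166 − 2·72 + 72 = 94.
Profit = (72 − 25)·94 = 4418.

4418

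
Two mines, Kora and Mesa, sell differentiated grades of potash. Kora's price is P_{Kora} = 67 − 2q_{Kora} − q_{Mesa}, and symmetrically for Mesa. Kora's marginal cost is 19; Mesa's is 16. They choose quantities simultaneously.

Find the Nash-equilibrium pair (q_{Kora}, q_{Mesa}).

9.4, 10.4

Mine Kora's profit: π = q_{Kora}(67 − 2q_{Kora} − q_{Mesa}) − 19q_{Kora}.
∂π/∂q_{Kora} = 48 − 4q_{Kora} − q_{Mesa} = 0 ⇒ q_{Kora} = 12 − 0.25q_{Mesa}.
Similarly q_{Mesa} = 12.75 − 0.25q_{Kora}.
Substituting the second reaction function into the first: q_{Kora} = 12 − 0.25(12.75 − 0.25q_{Kora}), which gives 0.9375q_{Kora} = 8.8125 ⇒ q_{Kora} = 9.4.
Then q_{Mesa} = 12.75 − 0.25·9.4 = 10.4.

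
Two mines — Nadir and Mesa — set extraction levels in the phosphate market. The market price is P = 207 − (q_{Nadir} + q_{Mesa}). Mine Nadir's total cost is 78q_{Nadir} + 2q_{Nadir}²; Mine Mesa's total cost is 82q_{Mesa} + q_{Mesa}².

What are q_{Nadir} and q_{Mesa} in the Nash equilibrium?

17, 27

Mine Nadir's profit: π = q_{Nadir}(207 − (q_{Nadir} + q_{Mesa})) − 78q_{Nadir} − 2q_{Nadir}².
∂π/∂q_{Nadir} = 129 − 6q_{Nadir} − q_{Mesa} = 0, so q_{Nadir} = 21.5 − (1/6)q_{Mesa}.
For Mesa: ∂π/∂q_{Mesa} = 125 − 4q_{Mesa} − q_{Nadir} = 0 ⇒ q_{Mesa} = 31.25 − 0.25q_{Nadir}.
Solving the two reaction functions simultaneously: (1 − (−1/6)(−0.25))q_{Nadir} = 21.5 − (1/6)·31.25, so (23/24)q_{Nadir} = 391/24 and q_{Nadir} = 17.
Then q_{Mesa} = 31.25 − 0.25·17 = 27.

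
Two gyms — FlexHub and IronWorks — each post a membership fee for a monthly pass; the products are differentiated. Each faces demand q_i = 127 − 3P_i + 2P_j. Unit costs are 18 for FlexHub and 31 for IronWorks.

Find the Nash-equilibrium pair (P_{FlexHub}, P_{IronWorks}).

FlexHub's profit: π = (P_{FlexHub} − 18)(127 − 3P_{FlexHub} + 2P_{IronWorks}).
∂π/∂P_{FlexHub} = 181 − 6P_{FlexHub} + 2P_{IronWorks} = 0 ⇒ P_{FlexHub} = 181/6 + (1/3)P_{IronWorks}.
Similarly P_{IronWorks} = 110/3 + (1/3)P_{FlexHub}.
Solving the two reaction functions simultaneously: (1 − (1/3)(1/3))P_{FlexHub} = 181/6 + (1/3)·(110/3), so (8/9)P_{FlexHub} = 763/18 and P_{FlexHub} = 47.6875.
Then P_{IronWorks} = 110/3 + (1/3)·47.6875 = 52.5625.

47.6875, 52.5625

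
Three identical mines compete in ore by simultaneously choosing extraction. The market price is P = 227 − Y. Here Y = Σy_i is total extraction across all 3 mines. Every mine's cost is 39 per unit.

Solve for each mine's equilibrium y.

A representative mine's profit is π_i = y_i(227 − Y) − 39y_i, with Y = y_i + Σ_{j≠i} y_j.
First-order condition: 188 − 2y_i − Σ_{j≠i} y_j = 0.
With identical mines, set every y_j = y: then 188 − 2y − 2y = 0, i.e. y = 188/4 = 47.

47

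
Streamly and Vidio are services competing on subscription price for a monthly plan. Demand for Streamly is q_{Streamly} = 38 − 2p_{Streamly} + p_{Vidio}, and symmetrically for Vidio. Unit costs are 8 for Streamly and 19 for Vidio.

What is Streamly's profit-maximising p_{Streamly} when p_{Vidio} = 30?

Streamly's profit: π = (p_{Streamly} − 8)(38 − 2p_{Streamly} + p_{Vidio}).
∂π/∂p_{Streamly} = 54 − 4p_{Streamly} + p_{Vidio} = 0 ⇒ p_{Streamly} = 13.5 + 0.25p_{Vidio}.
At p_{Vidio} = 30: p_{Streamly} = 13.5 + 0.25·30 = 21.

21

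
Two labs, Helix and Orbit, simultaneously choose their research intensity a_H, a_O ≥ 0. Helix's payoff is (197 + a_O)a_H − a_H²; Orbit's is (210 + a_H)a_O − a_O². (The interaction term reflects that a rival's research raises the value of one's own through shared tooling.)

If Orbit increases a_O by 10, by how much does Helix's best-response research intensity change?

Expanding Helix's payoff: 197a_H + a_Oa_H − a_H².
∂π/∂a_H = 197 + a_O − 2a_H = 0, so a_H = 98.5 + 0.5a_O.
The reaction-function slope is 0.5, so a 10-unit rise in a_O moves a_H by 0.5 × 10 = 5. Helix's best response rises — the actions are strategic complements.

5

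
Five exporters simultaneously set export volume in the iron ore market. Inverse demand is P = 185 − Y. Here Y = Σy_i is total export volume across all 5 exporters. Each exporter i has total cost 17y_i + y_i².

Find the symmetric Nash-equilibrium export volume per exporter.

21

A representative exporter's profit is π_i = y_i(185 − Y) − 17y_i − y_i², with Y = y_i + Σ_{j≠i} y_j.
First-order condition: 168 − 4y_i − Σ_{j≠i} y_j = 0.
In a symmetric equilibrium every exporter chooses the same y, so Σ_{j≠i} y_j = 4y. The condition becomes 168 − 8y = 0, giving y = 168/8 = 21.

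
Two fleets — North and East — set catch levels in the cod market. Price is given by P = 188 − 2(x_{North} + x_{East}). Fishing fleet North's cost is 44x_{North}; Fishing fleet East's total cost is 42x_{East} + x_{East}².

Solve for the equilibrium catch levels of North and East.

28.6, 14.8

Fishing fleet North's profit: π = x_{North}(188 − 2(x_{North} + x_{East})) − 44x_{North}.
∂π/∂x_{North} = 144 − 4x_{North} − 2x_{East} = 0, so x_{North} = 36 − 0.5x_{East}.
For East: ∂π/∂x_{East} = 146 − 6x_{East} − 2x_{North} = 0 ⇒ x_{East} = 73/3 − (1/3)x_{North}.
Plugging x_{East} into North's best response: x_{North} = 36 − 0.5(73/3 − (1/3)x_{North}) ⇒ (5/6)x_{North} = 143/6, so x_{North} = 28.6.
Then x_{East} = 73/3 − (1/3)·28.6 = 14.8.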